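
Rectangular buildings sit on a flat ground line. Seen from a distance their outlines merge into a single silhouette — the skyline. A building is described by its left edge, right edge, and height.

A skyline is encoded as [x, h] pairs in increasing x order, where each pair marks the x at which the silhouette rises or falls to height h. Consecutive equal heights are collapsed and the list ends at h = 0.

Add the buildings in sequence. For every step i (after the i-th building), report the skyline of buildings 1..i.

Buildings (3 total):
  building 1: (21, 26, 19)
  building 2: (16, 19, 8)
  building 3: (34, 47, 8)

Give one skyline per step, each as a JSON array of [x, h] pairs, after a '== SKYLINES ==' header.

== SKYLINES ==
[[21,19],[26,0]]
[[16,8],[19,0],[21,19],[26,0]]
[[16,8],[19,0],[21,19],[26,0],[34,8],[47,0]]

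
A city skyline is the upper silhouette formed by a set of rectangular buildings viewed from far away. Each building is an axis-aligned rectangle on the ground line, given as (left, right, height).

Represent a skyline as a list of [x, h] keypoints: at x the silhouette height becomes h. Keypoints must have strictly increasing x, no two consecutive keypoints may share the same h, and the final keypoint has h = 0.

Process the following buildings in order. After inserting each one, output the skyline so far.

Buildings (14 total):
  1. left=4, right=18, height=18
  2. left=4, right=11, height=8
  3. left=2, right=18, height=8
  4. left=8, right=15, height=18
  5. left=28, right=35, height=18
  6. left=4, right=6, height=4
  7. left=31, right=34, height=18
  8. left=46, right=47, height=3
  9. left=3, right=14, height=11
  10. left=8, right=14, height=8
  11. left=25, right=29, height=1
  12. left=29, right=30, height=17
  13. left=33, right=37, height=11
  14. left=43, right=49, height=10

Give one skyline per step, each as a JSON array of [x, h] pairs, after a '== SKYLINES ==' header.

== SKYLINES ==
[[4,18],[18,0]]
[[4,18],[18,0]]
[[2,8],[4,18],[18,0]]
[[2,8],[4,18],[18,0]]
[[2,8],[4,18],[18,0],[28,18],[35,0]]
[[2,8],[4,18],[18,0],[28,18],[35,0]]
[[2,8],[4,18],[18,0],[28,18],[35,0]]
[[2,8],[4,18],[18,0],[28,18],[35,0],[46,3],[47,0]]
[[2,8],[3,11],[4,18],[18,0],[28,18],[35,0],[46,3],[47,0]]
[[2,8],[3,11],[4,18],[18,0],[28,18],[35,0],[46,3],[47,0]]
[[2,8],[3,11],[4,18],[18,0],[25,1],[28,18],[35,0],[46,3],[47,0]]
[[2,8],[3,11],[4,18],[18,0],[25,1],[28,18],[35,0],[46,3],[47,0]]
[[2,8],[3,11],[4,18],[18,0],[25,1],[28,18],[35,11],[37,0],[46,3],[47,0]]
[[2,8],[3,11],[4,18],[18,0],[25,1],[28,18],[35,11],[37,0],[43,10],[49,0]]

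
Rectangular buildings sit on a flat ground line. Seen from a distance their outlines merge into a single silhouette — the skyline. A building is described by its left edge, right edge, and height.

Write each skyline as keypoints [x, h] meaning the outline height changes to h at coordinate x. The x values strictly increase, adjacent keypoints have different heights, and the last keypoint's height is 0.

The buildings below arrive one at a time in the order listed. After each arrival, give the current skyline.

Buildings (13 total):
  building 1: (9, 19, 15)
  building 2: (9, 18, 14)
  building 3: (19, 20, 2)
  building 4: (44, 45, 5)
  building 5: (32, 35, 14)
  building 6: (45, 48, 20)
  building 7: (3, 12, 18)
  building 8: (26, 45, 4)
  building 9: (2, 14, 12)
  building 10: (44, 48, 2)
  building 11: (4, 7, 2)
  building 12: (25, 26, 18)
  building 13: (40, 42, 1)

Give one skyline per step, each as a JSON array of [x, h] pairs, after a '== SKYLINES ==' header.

== SKYLINES ==
[[9,15],[19,0]]
[[9,15],[19,0]]
[[9,15],[19,2],[20,0]]
[[9,15],[19,2],[20,0],[44,5],[45,0]]
[[9,15],[19,2],[20,0],[32,14],[35,0],[44,5],[45,0]]
[[9,15],[19,2],[20,0],[32,14],[35,0],[44,5],[45,20],[48,0]]
[[3,18],[12,15],[19,2],[20,0],[32,14],[35,0],[44,5],[45,20],[48,0]]
[[3,18],[12,15],[19,2],[20,0],[26,4],[32,14],[35,4],[44,5],[45,20],[48,0]]
[[2,12],[3,18],[12,15],[19,2],[20,0],[26,4],[32,14],[35,4],[44,5],[45,20],[48,0]]
[[2,12],[3,18],[12,15],[19,2],[20,0],[26,4],[32,14],[35,4],[44,5],[45,20],[48,0]]
[[2,12],[3,18],[12,15],[19,2],[20,0],[26,4],[32,14],[35,4],[44,5],[45,20],[48,0]]
[[2,12],[3,18],[12,15],[19,2],[20,0],[25,18],[26,4],[32,14],[35,4],[44,5],[45,20],[48,0]]
[[2,12],[3,18],[12,15],[19,2],[20,0],[25,18],[26,4],[32,14],[35,4],[44,5],[45,20],[48,0]]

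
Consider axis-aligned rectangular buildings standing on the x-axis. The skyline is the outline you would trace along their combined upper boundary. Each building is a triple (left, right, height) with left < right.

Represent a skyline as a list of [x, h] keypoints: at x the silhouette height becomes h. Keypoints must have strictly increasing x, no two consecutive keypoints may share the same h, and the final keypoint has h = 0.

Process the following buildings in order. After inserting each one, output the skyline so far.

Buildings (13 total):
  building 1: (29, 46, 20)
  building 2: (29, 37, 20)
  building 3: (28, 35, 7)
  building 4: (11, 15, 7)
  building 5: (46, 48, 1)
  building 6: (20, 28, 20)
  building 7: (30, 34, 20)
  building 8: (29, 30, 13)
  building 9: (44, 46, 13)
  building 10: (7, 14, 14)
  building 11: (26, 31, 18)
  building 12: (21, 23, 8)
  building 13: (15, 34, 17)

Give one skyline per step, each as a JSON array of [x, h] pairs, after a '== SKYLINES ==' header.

== SKYLINES ==
[[29,20],[46,0]]
[[29,20],[46,0]]
[[28,7],[29,20],[46,0]]
[[11,7],[15,0],[28,7],[29,20],[46,0]]
[[11,7],[15,0],[28,7],[29,20],[46,1],[48,0]]
[[11,7],[15,0],[20,20],[28,7],[29,20],[46,1],[48,0]]
[[11,7],[15,0],[20,20],[28,7],[29,20],[46,1],[48,0]]
[[11,7],[15,0],[20,20],[28,7],[29,20],[46,1],[48,0]]
[[11,7],[15,0],[20,20],[28,7],[29,20],[46,1],[48,0]]
[[7,14],[14,7],[15,0],[20,20],[28,7],[29,20],[46,1],[48,0]]
[[7,14],[14,7],[15,0],[20,20],[28,18],[29,20],[46,1],[48,0]]
[[7,14],[14,7],[15,0],[20,20],[28,18],[29,20],[46,1],[48,0]]
[[7,14],[14,7],[15,17],[20,20],[28,18],[29,20],[46,1],[48,0]]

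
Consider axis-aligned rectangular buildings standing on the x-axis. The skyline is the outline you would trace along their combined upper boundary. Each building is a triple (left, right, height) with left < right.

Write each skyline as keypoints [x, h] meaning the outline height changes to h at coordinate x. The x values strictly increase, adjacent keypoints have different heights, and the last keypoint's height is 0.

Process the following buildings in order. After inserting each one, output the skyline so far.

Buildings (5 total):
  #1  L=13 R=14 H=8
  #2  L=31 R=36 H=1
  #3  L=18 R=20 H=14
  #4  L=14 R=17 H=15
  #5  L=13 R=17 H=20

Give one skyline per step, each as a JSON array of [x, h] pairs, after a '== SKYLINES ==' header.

== SKYLINES ==
[[13,8],[14,0]]
[[13,8],[14,0],[31,1],[36,0]]
[[13,8],[14,0],[18,14],[20,0],[31,1],[36,0]]
[[13,8],[14,15],[17,0],[18,14],[20,0],[31,1],[36,0]]
[[13,20],[17,0],[18,14],[20,0],[31,1],[36,0]]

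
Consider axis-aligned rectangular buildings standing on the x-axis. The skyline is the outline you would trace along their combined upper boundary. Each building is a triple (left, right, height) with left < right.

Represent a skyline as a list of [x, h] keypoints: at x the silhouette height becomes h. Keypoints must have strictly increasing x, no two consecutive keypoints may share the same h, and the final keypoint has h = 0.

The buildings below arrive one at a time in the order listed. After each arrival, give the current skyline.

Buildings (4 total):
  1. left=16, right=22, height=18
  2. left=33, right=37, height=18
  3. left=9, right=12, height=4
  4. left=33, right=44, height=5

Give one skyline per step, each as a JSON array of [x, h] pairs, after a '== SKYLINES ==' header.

== SKYLINES ==
[[16,18],[22,0]]
[[16,18],[22,0],[33,18],[37,0]]
[[9,4],[12,0],[16,18],[22,0],[33,18],[37,0]]
[[9,4],[12,0],[16,18],[22,0],[33,18],[37,5],[44,0]]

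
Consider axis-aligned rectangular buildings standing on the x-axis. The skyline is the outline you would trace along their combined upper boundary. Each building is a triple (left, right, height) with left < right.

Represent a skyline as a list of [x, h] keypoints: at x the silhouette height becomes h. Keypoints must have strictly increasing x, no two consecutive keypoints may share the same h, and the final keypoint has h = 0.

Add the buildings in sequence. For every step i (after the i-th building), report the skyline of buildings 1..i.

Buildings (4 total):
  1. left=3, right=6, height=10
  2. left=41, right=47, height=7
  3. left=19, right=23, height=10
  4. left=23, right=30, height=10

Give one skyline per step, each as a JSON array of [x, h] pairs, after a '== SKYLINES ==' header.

== SKYLINES ==
[[3,10],[6,0]]
[[3,10],[6,0],[41,7],[47,0]]
[[3,10],[6,0],[19,10],[23,0],[41,7],[47,0]]
[[3,10],[6,0],[19,10],[30,0],[41,7],[47,0]]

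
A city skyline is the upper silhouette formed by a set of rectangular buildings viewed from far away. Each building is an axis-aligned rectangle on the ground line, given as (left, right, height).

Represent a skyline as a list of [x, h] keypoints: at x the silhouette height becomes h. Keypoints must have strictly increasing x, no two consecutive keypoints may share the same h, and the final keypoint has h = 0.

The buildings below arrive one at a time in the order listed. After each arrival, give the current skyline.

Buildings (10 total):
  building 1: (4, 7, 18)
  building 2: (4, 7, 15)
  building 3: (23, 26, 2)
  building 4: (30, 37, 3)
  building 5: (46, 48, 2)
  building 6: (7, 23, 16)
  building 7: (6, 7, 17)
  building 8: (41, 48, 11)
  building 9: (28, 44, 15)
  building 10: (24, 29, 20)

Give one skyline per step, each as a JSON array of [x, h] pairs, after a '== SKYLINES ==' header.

== SKYLINES ==
[[4,18],[7,0]]
[[4,18],[7,0]]
[[4,18],[7,0],[23,2],[26,0]]
[[4,18],[7,0],[23,2],[26,0],[30,3],[37,0]]
[[4,18],[7,0],[23,2],[26,0],[30,3],[37,0],[46,2],[48,0]]
[[4,18],[7,16],[23,2],[26,0],[30,3],[37,0],[46,2],[48,0]]
[[4,18],[7,16],[23,2],[26,0],[30,3],[37,0],[46,2],[48,0]]
[[4,18],[7,16],[23,2],[26,0],[30,3],[37,0],[41,11],[48,0]]
[[4,18],[7,16],[23,2],[26,0],[28,15],[44,11],[48,0]]
[[4,18],[7,16],[23,2],[24,20],[29,15],[44,11],[48,0]]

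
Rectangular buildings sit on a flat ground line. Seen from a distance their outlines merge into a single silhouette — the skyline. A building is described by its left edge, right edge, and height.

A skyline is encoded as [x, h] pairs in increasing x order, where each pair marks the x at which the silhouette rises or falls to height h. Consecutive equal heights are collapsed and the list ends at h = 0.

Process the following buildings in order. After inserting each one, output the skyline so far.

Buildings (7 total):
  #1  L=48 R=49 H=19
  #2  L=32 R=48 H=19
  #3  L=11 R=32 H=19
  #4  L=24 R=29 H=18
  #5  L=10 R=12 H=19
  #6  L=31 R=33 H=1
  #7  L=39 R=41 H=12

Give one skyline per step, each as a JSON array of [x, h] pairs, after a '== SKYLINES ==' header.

== SKYLINES ==
[[48,19],[49,0]]
[[32,19],[49,0]]
[[11,19],[49,0]]
[[11,19],[49,0]]
[[10,19],[49,0]]
[[10,19],[49,0]]
[[10,19],[49,0]]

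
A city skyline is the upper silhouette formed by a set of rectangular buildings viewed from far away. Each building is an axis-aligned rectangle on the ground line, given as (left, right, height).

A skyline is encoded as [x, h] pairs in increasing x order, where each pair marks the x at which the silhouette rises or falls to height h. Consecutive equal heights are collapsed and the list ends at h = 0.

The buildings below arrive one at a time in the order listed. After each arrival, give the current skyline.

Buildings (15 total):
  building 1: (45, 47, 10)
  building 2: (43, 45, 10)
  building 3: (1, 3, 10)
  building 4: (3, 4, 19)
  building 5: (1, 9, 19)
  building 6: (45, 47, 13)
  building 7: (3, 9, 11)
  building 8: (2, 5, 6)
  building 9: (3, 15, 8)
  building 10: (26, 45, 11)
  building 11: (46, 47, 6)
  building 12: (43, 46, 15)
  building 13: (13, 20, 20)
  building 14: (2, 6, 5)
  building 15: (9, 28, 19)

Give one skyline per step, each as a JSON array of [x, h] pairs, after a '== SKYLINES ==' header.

== SKYLINES ==
[[45,10],[47,0]]
[[43,10],[47,0]]
[[1,10],[3,0],[43,10],[47,0]]
[[1,10],[3,19],[4,0],[43,10],[47,0]]
[[1,19],[9,0],[43,10],[47,0]]
[[1,19],[9,0],[43,10],[45,13],[47,0]]
[[1,19],[9,0],[43,10],[45,13],[47,0]]
[[1,19],[9,0],[43,10],[45,13],[47,0]]
[[1,19],[9,8],[15,0],[43,10],[45,13],[47,0]]
[[1,19],[9,8],[15,0],[26,11],[45,13],[47,0]]
[[1,19],[9,8],[15,0],[26,11],[45,13],[47,0]]
[[1,19],[9,8],[15,0],[26,11],[43,15],[46,13],[47,0]]
[[1,19],[9,8],[13,20],[20,0],[26,11],[43,15],[46,13],[47,0]]
[[1,19],[9,8],[13,20],[20,0],[26,11],[43,15],[46,13],[47,0]]
[[1,19],[13,20],[20,19],[28,11],[43,15],[46,13],[47,0]]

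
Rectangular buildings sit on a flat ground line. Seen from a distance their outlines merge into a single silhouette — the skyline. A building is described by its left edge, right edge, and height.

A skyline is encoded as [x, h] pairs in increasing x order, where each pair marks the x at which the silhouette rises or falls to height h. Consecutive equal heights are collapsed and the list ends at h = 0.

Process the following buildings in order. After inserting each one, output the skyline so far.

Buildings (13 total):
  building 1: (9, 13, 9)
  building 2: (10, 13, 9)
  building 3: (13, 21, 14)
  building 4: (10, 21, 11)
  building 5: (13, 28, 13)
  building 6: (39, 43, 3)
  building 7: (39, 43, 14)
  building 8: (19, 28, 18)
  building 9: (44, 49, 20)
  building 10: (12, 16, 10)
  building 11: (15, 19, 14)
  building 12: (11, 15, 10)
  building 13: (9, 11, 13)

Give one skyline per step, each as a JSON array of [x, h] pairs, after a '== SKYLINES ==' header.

== SKYLINES ==
[[9,9],[13,0]]
[[9,9],[13,0]]
[[9,9],[13,14],[21,0]]
[[9,9],[10,11],[13,14],[21,0]]
[[9,9],[10,11],[13,14],[21,13],[28,0]]
[[9,9],[10,11],[13,14],[21,13],[28,0],[39,3],[43,0]]
[[9,9],[10,11],[13,14],[21,13],[28,0],[39,14],[43,0]]
[[9,9],[10,11],[13,14],[19,18],[28,0],[39,14],[43,0]]
[[9,9],[10,11],[13,14],[19,18],[28,0],[39,14],[43,0],[44,20],[49,0]]
[[9,9],[10,11],[13,14],[19,18],[28,0],[39,14],[43,0],[44,20],[49,0]]
[[9,9],[10,11],[13,14],[19,18],[28,0],[39,14],[43,0],[44,20],[49,0]]
[[9,9],[10,11],[13,14],[19,18],[28,0],[39,14],[43,0],[44,20],[49,0]]
[[9,13],[11,11],[13,14],[19,18],[28,0],[39,14],[43,0],[44,20],[49,0]]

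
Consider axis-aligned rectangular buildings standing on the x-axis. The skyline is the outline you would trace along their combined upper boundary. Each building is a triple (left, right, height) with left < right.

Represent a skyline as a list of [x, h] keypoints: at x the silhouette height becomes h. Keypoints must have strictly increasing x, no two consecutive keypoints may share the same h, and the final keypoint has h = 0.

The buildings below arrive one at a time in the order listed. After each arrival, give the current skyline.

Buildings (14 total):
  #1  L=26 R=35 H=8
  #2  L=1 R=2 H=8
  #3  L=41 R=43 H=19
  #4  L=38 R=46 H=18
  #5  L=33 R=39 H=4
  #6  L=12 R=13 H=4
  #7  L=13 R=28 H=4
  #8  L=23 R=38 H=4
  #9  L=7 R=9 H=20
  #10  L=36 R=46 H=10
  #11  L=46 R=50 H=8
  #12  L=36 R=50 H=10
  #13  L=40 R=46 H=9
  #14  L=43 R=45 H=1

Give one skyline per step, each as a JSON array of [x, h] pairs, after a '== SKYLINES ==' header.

== SKYLINES ==
[[26,8],[35,0]]
[[1,8],[2,0],[26,8],[35,0]]
[[1,8],[2,0],[26,8],[35,0],[41,19],[43,0]]
[[1,8],[2,0],[26,8],[35,0],[38,18],[41,19],[43,18],[46,0]]
[[1,8],[2,0],[26,8],[35,4],[38,18],[41,19],[43,18],[46,0]]
[[1,8],[2,0],[12,4],[13,0],[26,8],[35,4],[38,18],[41,19],[43,18],[46,0]]
[[1,8],[2,0],[12,4],[26,8],[35,4],[38,18],[41,19],[43,18],[46,0]]
[[1,8],[2,0],[12,4],[26,8],[35,4],[38,18],[41,19],[43,18],[46,0]]
[[1,8],[2,0],[7,20],[9,0],[12,4],[26,8],[35,4],[38,18],[41,19],[43,18],[46,0]]
[[1,8],[2,0],[7,20],[9,0],[12,4],[26,8],[35,4],[36,10],[38,18],[41,19],[43,18],[46,0]]
[[1,8],[2,0],[7,20],[9,0],[12,4],[26,8],[35,4],[36,10],[38,18],[41,19],[43,18],[46,8],[50,0]]
[[1,8],[2,0],[7,20],[9,0],[12,4],[26,8],[35,4],[36,10],[38,18],[41,19],[43,18],[46,10],[50,0]]
[[1,8],[2,0],[7,20],[9,0],[12,4],[26,8],[35,4],[36,10],[38,18],[41,19],[43,18],[46,10],[50,0]]
[[1,8],[2,0],[7,20],[9,0],[12,4],[26,8],[35,4],[36,10],[38,18],[41,19],[43,18],[46,10],[50,0]]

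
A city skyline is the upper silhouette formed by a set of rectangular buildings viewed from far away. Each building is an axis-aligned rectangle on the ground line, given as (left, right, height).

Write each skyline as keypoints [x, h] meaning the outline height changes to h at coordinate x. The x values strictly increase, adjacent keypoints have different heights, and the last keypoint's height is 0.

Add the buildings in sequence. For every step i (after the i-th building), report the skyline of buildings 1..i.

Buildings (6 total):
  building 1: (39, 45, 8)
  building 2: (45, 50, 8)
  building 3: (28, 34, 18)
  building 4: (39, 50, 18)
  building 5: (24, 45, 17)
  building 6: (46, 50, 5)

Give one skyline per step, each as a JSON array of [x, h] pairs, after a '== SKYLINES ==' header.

== SKYLINES ==
[[39,8],[45,0]]
[[39,8],[50,0]]
[[28,18],[34,0],[39,8],[50,0]]
[[28,18],[34,0],[39,18],[50,0]]
[[24,17],[28,18],[34,17],[39,18],[50,0]]
[[24,17],[28,18],[34,17],[39,18],[50,0]]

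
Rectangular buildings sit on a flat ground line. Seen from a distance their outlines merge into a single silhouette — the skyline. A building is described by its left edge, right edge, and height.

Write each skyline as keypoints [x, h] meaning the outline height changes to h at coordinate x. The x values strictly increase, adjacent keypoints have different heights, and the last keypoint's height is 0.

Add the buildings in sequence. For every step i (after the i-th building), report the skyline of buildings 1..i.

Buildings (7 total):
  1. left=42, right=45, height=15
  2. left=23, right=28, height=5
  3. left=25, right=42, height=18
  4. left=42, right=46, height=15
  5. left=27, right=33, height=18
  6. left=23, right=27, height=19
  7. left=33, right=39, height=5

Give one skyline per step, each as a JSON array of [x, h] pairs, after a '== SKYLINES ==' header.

== SKYLINES ==
[[42,15],[45,0]]
[[23,5],[28,0],[42,15],[45,0]]
[[23,5],[25,18],[42,15],[45,0]]
[[23,5],[25,18],[42,15],[46,0]]
[[23,5],[25,18],[42,15],[46,0]]
[[23,19],[27,18],[42,15],[46,0]]
[[23,19],[27,18],[42,15],[46,0]]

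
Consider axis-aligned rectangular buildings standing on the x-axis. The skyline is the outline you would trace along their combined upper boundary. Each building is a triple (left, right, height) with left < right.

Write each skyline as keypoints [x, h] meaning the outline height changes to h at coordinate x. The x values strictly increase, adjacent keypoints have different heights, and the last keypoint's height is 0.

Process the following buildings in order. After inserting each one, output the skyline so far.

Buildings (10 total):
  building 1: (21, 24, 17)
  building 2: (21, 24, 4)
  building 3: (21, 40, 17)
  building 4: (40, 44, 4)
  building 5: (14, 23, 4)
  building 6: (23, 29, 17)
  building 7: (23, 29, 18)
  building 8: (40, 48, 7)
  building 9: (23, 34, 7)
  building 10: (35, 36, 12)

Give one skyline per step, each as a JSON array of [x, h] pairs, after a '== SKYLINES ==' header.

== SKYLINES ==
[[21,17],[24,0]]
[[21,17],[24,0]]
[[21,17],[40,0]]
[[21,17],[40,4],[44,0]]
[[14,4],[21,17],[40,4],[44,0]]
[[14,4],[21,17],[40,4],[44,0]]
[[14,4],[21,17],[23,18],[29,17],[40,4],[44,0]]
[[14,4],[21,17],[23,18],[29,17],[40,7],[48,0]]
[[14,4],[21,17],[23,18],[29,17],[40,7],[48,0]]
[[14,4],[21,17],[23,18],[29,17],[40,7],[48,0]]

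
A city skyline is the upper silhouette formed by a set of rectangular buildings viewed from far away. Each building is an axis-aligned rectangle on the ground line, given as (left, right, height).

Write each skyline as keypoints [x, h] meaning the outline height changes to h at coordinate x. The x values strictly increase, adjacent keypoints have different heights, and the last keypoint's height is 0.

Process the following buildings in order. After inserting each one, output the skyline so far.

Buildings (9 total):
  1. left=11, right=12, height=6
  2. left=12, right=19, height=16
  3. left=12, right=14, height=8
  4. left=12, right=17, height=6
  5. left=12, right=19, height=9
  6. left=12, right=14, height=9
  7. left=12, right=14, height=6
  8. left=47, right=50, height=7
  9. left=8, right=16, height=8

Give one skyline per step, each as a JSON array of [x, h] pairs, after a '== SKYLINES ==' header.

== SKYLINES ==
[[11,6],[12,0]]
[[11,6],[12,16],[19,0]]
[[11,6],[12,16],[19,0]]
[[11,6],[12,16],[19,0]]
[[11,6],[12,16],[19,0]]
[[11,6],[12,16],[19,0]]
[[11,6],[12,16],[19,0]]
[[11,6],[12,16],[19,0],[47,7],[50,0]]
[[8,8],[12,16],[19,0],[47,7],[50,0]]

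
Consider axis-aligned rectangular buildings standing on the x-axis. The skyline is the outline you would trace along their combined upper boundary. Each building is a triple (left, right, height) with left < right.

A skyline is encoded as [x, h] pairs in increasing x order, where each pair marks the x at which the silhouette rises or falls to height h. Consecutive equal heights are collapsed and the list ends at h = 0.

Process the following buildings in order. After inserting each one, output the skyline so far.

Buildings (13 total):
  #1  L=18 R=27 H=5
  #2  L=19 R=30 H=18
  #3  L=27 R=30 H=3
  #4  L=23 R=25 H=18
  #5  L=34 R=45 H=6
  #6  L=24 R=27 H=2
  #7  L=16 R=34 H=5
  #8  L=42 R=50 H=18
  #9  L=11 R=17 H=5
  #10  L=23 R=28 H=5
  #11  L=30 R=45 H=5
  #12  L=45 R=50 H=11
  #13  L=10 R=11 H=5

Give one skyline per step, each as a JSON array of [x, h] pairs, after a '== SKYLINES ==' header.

== SKYLINES ==
[[18,5],[27,0]]
[[18,5],[19,18],[30,0]]
[[18,5],[19,18],[30,0]]
[[18,5],[19,18],[30,0]]
[[18,5],[19,18],[30,0],[34,6],[45,0]]
[[18,5],[19,18],[30,0],[34,6],[45,0]]
[[16,5],[19,18],[30,5],[34,6],[45,0]]
[[16,5],[19,18],[30,5],[34,6],[42,18],[50,0]]
[[11,5],[19,18],[30,5],[34,6],[42,18],[50,0]]
[[11,5],[19,18],[30,5],[34,6],[42,18],[50,0]]
[[11,5],[19,18],[30,5],[34,6],[42,18],[50,0]]
[[11,5],[19,18],[30,5],[34,6],[42,18],[50,0]]
[[10,5],[19,18],[30,5],[34,6],[42,18],[50,0]]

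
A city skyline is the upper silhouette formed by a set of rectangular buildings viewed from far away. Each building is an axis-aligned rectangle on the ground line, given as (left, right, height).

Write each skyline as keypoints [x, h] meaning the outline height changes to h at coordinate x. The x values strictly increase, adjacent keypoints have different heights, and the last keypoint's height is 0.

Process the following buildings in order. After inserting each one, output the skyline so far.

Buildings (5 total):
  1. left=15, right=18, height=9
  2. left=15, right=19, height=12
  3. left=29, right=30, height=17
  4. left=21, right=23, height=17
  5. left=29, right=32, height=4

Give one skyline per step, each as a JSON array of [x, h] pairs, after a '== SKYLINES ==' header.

== SKYLINES ==
[[15,9],[18,0]]
[[15,12],[19,0]]
[[15,12],[19,0],[29,17],[30,0]]
[[15,12],[19,0],[21,17],[23,0],[29,17],[30,0]]
[[15,12],[19,0],[21,17],[23,0],[29,17],[30,4],[32,0]]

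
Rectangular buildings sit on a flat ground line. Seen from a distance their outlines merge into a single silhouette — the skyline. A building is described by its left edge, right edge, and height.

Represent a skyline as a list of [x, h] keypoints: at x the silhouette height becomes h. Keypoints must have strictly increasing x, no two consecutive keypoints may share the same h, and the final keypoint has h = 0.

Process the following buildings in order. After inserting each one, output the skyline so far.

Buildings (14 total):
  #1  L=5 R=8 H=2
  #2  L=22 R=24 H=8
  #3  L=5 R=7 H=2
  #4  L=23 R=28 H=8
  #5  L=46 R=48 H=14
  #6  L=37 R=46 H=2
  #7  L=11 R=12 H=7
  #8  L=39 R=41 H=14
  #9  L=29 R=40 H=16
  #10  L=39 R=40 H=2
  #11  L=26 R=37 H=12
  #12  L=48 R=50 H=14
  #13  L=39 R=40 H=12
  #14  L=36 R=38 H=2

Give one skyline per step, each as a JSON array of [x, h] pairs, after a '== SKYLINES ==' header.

== SKYLINES ==
[[5,2],[8,0]]
[[5,2],[8,0],[22,8],[24,0]]
[[5,2],[8,0],[22,8],[24,0]]
[[5,2],[8,0],[22,8],[28,0]]
[[5,2],[8,0],[22,8],[28,0],[46,14],[48,0]]
[[5,2],[8,0],[22,8],[28,0],[37,2],[46,14],[48,0]]
[[5,2],[8,0],[11,7],[12,0],[22,8],[28,0],[37,2],[46,14],[48,0]]
[[5,2],[8,0],[11,7],[12,0],[22,8],[28,0],[37,2],[39,14],[41,2],[46,14],[48,0]]
[[5,2],[8,0],[11,7],[12,0],[22,8],[28,0],[29,16],[40,14],[41,2],[46,14],[48,0]]
[[5,2],[8,0],[11,7],[12,0],[22,8],[28,0],[29,16],[40,14],[41,2],[46,14],[48,0]]
[[5,2],[8,0],[11,7],[12,0],[22,8],[26,12],[29,16],[40,14],[41,2],[46,14],[48,0]]
[[5,2],[8,0],[11,7],[12,0],[22,8],[26,12],[29,16],[40,14],[41,2],[46,14],[50,0]]
[[5,2],[8,0],[11,7],[12,0],[22,8],[26,12],[29,16],[40,14],[41,2],[46,14],[50,0]]
[[5,2],[8,0],[11,7],[12,0],[22,8],[26,12],[29,16],[40,14],[41,2],[46,14],[50,0]]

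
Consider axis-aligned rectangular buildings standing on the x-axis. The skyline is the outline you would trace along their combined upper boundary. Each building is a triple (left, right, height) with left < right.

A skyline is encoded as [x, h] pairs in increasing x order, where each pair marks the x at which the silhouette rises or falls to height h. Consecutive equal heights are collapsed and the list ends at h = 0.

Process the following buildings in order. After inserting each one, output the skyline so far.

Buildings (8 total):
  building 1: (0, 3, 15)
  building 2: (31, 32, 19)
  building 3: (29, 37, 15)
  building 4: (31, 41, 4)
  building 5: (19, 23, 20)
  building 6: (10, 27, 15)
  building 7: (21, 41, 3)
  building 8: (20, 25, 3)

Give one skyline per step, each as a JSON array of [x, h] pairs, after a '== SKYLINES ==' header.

== SKYLINES ==
[[0,15],[3,0]]
[[0,15],[3,0],[31,19],[32,0]]
[[0,15],[3,0],[29,15],[31,19],[32,15],[37,0]]
[[0,15],[3,0],[29,15],[31,19],[32,15],[37,4],[41,0]]
[[0,15],[3,0],[19,20],[23,0],[29,15],[31,19],[32,15],[37,4],[41,0]]
[[0,15],[3,0],[10,15],[19,20],[23,15],[27,0],[29,15],[31,19],[32,15],[37,4],[41,0]]
[[0,15],[3,0],[10,15],[19,20],[23,15],[27,3],[29,15],[31,19],[32,15],[37,4],[41,0]]
[[0,15],[3,0],[10,15],[19,20],[23,15],[27,3],[29,15],[31,19],[32,15],[37,4],[41,0]]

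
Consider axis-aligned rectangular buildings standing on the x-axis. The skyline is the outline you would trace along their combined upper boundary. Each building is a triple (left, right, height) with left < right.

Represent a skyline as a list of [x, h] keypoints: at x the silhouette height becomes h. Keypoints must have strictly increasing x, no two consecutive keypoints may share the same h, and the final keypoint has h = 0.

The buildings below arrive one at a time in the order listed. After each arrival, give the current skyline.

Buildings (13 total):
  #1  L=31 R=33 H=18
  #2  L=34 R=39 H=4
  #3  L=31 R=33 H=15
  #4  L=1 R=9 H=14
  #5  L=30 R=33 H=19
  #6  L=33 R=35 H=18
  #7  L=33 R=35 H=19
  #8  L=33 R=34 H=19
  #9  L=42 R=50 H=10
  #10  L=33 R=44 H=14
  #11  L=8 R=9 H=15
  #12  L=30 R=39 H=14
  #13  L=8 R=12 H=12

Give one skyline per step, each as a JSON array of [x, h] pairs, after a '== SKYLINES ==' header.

== SKYLINES ==
[[31,18],[33,0]]
[[31,18],[33,0],[34,4],[39,0]]
[[31,18],[33,0],[34,4],[39,0]]
[[1,14],[9,0],[31,18],[33,0],[34,4],[39,0]]
[[1,14],[9,0],[30,19],[33,0],[34,4],[39,0]]
[[1,14],[9,0],[30,19],[33,18],[35,4],[39,0]]
[[1,14],[9,0],[30,19],[35,4],[39,0]]
[[1,14],[9,0],[30,19],[35,4],[39,0]]
[[1,14],[9,0],[30,19],[35,4],[39,0],[42,10],[50,0]]
[[1,14],[9,0],[30,19],[35,14],[44,10],[50,0]]
[[1,14],[8,15],[9,0],[30,19],[35,14],[44,10],[50,0]]
[[1,14],[8,15],[9,0],[30,19],[35,14],[44,10],[50,0]]
[[1,14],[8,15],[9,12],[12,0],[30,19],[35,14],[44,10],[50,0]]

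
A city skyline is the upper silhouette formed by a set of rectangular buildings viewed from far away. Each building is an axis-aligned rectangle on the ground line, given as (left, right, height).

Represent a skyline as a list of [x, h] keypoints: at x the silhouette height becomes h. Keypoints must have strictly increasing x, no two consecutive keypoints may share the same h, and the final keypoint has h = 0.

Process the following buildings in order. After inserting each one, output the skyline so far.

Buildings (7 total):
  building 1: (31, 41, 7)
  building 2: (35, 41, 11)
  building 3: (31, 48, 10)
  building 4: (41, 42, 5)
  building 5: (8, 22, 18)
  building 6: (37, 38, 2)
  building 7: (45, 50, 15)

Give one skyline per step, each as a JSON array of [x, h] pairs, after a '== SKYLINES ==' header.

== SKYLINES ==
[[31,7],[41,0]]
[[31,7],[35,11],[41,0]]
[[31,10],[35,11],[41,10],[48,0]]
[[31,10],[35,11],[41,10],[48,0]]
[[8,18],[22,0],[31,10],[35,11],[41,10],[48,0]]
[[8,18],[22,0],[31,10],[35,11],[41,10],[48,0]]
[[8,18],[22,0],[31,10],[35,11],[41,10],[45,15],[50,0]]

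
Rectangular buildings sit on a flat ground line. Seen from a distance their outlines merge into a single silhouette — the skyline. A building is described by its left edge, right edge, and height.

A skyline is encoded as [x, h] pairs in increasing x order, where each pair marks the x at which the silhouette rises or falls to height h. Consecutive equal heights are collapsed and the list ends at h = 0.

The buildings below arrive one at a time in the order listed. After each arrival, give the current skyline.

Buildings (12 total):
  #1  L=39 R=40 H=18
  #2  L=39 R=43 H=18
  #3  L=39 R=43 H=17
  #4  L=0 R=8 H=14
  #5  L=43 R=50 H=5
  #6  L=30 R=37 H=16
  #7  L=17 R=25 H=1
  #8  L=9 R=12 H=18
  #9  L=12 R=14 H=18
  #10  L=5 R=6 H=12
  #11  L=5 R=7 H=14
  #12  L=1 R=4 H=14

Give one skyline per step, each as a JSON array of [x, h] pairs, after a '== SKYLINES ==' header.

== SKYLINES ==
[[39,18],[40,0]]
[[39,18],[43,0]]
[[39,18],[43,0]]
[[0,14],[8,0],[39,18],[43,0]]
[[0,14],[8,0],[39,18],[43,5],[50,0]]
[[0,14],[8,0],[30,16],[37,0],[39,18],[43,5],[50,0]]
[[0,14],[8,0],[17,1],[25,0],[30,16],[37,0],[39,18],[43,5],[50,0]]
[[0,14],[8,0],[9,18],[12,0],[17,1],[25,0],[30,16],[37,0],[39,18],[43,5],[50,0]]
[[0,14],[8,0],[9,18],[14,0],[17,1],[25,0],[30,16],[37,0],[39,18],[43,5],[50,0]]
[[0,14],[8,0],[9,18],[14,0],[17,1],[25,0],[30,16],[37,0],[39,18],[43,5],[50,0]]
[[0,14],[8,0],[9,18],[14,0],[17,1],[25,0],[30,16],[37,0],[39,18],[43,5],[50,0]]
[[0,14],[8,0],[9,18],[14,0],[17,1],[25,0],[30,16],[37,0],[39,18],[43,5],[50,0]]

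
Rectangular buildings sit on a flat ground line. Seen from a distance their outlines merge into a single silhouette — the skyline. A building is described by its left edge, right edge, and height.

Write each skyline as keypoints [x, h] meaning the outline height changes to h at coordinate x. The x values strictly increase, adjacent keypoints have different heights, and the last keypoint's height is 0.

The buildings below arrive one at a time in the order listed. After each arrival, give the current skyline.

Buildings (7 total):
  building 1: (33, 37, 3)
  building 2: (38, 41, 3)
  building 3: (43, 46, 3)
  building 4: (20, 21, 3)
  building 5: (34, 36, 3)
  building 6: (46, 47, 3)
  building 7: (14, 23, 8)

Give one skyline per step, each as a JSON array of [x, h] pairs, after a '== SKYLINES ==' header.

== SKYLINES ==
[[33,3],[37,0]]
[[33,3],[37,0],[38,3],[41,0]]
[[33,3],[37,0],[38,3],[41,0],[43,3],[46,0]]
[[20,3],[21,0],[33,3],[37,0],[38,3],[41,0],[43,3],[46,0]]
[[20,3],[21,0],[33,3],[37,0],[38,3],[41,0],[43,3],[46,0]]
[[20,3],[21,0],[33,3],[37,0],[38,3],[41,0],[43,3],[47,0]]
[[14,8],[23,0],[33,3],[37,0],[38,3],[41,0],[43,3],[47,0]]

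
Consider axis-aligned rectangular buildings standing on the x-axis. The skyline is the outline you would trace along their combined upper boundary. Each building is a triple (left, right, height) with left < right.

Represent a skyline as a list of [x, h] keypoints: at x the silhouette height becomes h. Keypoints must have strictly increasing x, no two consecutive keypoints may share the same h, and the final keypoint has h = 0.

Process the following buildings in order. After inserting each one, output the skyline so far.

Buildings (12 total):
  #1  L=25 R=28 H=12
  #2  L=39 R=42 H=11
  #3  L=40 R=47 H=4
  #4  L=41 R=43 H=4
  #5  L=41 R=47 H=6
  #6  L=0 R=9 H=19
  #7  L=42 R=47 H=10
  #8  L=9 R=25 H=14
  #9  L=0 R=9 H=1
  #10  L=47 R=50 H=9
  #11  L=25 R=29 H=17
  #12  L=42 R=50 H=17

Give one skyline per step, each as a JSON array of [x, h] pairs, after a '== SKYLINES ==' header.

== SKYLINES ==
[[25,12],[28,0]]
[[25,12],[28,0],[39,11],[42,0]]
[[25,12],[28,0],[39,11],[42,4],[47,0]]
[[25,12],[28,0],[39,11],[42,4],[47,0]]
[[25,12],[28,0],[39,11],[42,6],[47,0]]
[[0,19],[9,0],[25,12],[28,0],[39,11],[42,6],[47,0]]
[[0,19],[9,0],[25,12],[28,0],[39,11],[42,10],[47,0]]
[[0,19],[9,14],[25,12],[28,0],[39,11],[42,10],[47,0]]
[[0,19],[9,14],[25,12],[28,0],[39,11],[42,10],[47,0]]
[[0,19],[9,14],[25,12],[28,0],[39,11],[42,10],[47,9],[50,0]]
[[0,19],[9,14],[25,17],[29,0],[39,11],[42,10],[47,9],[50,0]]
[[0,19],[9,14],[25,17],[29,0],[39,11],[42,17],[50,0]]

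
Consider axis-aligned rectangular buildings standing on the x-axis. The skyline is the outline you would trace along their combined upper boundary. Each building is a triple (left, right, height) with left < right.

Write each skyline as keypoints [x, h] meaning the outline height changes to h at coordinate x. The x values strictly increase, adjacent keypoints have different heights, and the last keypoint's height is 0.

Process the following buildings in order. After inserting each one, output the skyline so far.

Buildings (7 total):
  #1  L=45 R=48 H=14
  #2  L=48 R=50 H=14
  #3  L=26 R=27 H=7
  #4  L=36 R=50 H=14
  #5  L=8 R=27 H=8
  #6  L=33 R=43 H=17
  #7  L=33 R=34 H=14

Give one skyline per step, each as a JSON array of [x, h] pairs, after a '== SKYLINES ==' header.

== SKYLINES ==
[[45,14],[48,0]]
[[45,14],[50,0]]
[[26,7],[27,0],[45,14],[50,0]]
[[26,7],[27,0],[36,14],[50,0]]
[[8,8],[27,0],[36,14],[50,0]]
[[8,8],[27,0],[33,17],[43,14],[50,0]]
[[8,8],[27,0],[33,17],[43,14],[50,0]]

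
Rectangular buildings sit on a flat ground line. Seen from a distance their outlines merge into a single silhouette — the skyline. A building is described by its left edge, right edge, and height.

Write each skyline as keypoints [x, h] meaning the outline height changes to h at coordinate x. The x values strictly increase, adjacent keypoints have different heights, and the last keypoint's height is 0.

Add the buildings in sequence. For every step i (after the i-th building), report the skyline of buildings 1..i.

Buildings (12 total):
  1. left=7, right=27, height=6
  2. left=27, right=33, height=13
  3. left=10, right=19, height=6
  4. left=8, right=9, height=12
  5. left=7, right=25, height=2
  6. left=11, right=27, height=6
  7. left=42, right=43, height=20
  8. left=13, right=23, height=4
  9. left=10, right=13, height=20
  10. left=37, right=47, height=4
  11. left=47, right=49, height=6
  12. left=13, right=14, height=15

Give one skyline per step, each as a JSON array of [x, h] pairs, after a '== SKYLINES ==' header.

== SKYLINES ==
[[7,6],[27,0]]
[[7,6],[27,13],[33,0]]
[[7,6],[27,13],[33,0]]
[[7,6],[8,12],[9,6],[27,13],[33,0]]
[[7,6],[8,12],[9,6],[27,13],[33,0]]
[[7,6],[8,12],[9,6],[27,13],[33,0]]
[[7,6],[8,12],[9,6],[27,13],[33,0],[42,20],[43,0]]
[[7,6],[8,12],[9,6],[27,13],[33,0],[42,20],[43,0]]
[[7,6],[8,12],[9,6],[10,20],[13,6],[27,13],[33,0],[42,20],[43,0]]
[[7,6],[8,12],[9,6],[10,20],[13,6],[27,13],[33,0],[37,4],[42,20],[43,4],[47,0]]
[[7,6],[8,12],[9,6],[10,20],[13,6],[27,13],[33,0],[37,4],[42,20],[43,4],[47,6],[49,0]]
[[7,6],[8,12],[9,6],[10,20],[13,15],[14,6],[27,13],[33,0],[37,4],[42,20],[43,4],[47,6],[49,0]]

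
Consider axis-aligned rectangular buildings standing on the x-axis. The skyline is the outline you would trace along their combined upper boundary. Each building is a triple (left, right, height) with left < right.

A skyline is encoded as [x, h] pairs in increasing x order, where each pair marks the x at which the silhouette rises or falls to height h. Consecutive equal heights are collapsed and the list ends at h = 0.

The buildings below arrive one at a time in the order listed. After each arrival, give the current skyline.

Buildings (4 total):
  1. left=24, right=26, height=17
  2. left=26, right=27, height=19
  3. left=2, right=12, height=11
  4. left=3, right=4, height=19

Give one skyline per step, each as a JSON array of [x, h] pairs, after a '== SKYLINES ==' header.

== SKYLINES ==
[[24,17],[26,0]]
[[24,17],[26,19],[27,0]]
[[2,11],[12,0],[24,17],[26,19],[27,0]]
[[2,11],[3,19],[4,11],[12,0],[24,17],[26,19],[27,0]]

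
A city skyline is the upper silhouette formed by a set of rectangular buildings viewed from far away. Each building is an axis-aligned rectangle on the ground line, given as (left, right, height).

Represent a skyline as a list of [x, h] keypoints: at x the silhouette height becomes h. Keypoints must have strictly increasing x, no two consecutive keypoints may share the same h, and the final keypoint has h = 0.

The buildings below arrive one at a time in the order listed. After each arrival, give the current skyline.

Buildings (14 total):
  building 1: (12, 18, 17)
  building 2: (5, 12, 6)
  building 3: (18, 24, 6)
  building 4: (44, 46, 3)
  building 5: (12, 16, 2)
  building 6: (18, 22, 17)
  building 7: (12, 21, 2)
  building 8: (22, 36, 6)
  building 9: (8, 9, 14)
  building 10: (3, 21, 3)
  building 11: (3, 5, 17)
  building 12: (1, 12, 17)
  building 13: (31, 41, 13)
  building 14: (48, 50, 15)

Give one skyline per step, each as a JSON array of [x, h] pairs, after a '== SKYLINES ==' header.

== SKYLINES ==
[[12,17],[18,0]]
[[5,6],[12,17],[18,0]]
[[5,6],[12,17],[18,6],[24,0]]
[[5,6],[12,17],[18,6],[24,0],[44,3],[46,0]]
[[5,6],[12,17],[18,6],[24,0],[44,3],[46,0]]
[[5,6],[12,17],[22,6],[24,0],[44,3],[46,0]]
[[5,6],[12,17],[22,6],[24,0],[44,3],[46,0]]
[[5,6],[12,17],[22,6],[36,0],[44,3],[46,0]]
[[5,6],[8,14],[9,6],[12,17],[22,6],[36,0],[44,3],[46,0]]
[[3,3],[5,6],[8,14],[9,6],[12,17],[22,6],[36,0],[44,3],[46,0]]
[[3,17],[5,6],[8,14],[9,6],[12,17],[22,6],[36,0],[44,3],[46,0]]
[[1,17],[22,6],[36,0],[44,3],[46,0]]
[[1,17],[22,6],[31,13],[41,0],[44,3],[46,0]]
[[1,17],[22,6],[31,13],[41,0],[44,3],[46,0],[48,15],[50,0]]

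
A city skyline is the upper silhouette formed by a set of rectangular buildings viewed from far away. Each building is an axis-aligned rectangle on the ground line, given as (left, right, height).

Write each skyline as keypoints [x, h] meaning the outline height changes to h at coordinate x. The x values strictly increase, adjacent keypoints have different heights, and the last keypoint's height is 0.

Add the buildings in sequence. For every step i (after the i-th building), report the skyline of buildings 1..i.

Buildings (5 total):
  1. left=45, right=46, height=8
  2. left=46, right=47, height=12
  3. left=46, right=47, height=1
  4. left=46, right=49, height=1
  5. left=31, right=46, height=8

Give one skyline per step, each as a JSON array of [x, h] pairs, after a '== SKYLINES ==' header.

== SKYLINES ==
[[45,8],[46,0]]
[[45,8],[46,12],[47,0]]
[[45,8],[46,12],[47,0]]
[[45,8],[46,12],[47,1],[49,0]]
[[31,8],[46,12],[47,1],[49,0]]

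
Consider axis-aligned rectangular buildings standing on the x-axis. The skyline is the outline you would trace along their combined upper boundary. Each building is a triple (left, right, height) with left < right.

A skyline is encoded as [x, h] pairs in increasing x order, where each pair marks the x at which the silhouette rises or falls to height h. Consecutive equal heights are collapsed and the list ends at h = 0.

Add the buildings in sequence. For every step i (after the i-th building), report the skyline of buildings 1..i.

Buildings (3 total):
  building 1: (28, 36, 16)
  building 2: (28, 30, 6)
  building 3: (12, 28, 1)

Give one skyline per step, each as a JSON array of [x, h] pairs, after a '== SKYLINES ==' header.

== SKYLINES ==
[[28,16],[36,0]]
[[28,16],[36,0]]
[[12,1],[28,16],[36,0]]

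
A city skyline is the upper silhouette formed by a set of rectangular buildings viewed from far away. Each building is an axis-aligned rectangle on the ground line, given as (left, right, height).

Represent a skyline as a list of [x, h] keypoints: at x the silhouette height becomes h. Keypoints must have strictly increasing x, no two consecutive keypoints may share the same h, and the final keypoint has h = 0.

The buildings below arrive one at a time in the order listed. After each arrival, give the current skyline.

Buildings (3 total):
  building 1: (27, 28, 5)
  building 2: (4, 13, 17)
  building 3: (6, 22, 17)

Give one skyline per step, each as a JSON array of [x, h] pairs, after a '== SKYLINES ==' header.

== SKYLINES ==
[[27,5],[28,0]]
[[4,17],[13,0],[27,5],[28,0]]
[[4,17],[22,0],[27,5],[28,0]]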